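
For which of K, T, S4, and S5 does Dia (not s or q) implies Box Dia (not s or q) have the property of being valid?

S4-tableau for the negation not (Dia (not s or q) implies Box Dia (not s or q)):
1. not (Dia (not s or q) implies Box Dia (not s or q)), w0
2. Dia (not s or q), w0
3. not Box Dia (not s or q), w0
4. not s or q, w1
5. q, w1
6. not Dia (not s or q), w2
7. not (not s or q), w2
8. s, w2
9. not q, w2
Accessibility: w0Rw0, w0Rw1, w0Rw2, w1Rw1, w2Rw2
Complete open branch: countermodel on an S4-frame, so not valid in S4, nor in K, T (the same frame is also a K-frame and a T-frame).
S5-tableau for the negation not (Dia (not s or q) implies Box Dia (not s or q)):
1. not (Dia (not s or q) implies Box Dia (not s or q)), w0
2. Dia (not s or q), w0
3. not Box Dia (not s or q), w0
4. not s or q, w1
5. q, w1
6. not Dia (not s or q), w2
7. not (not s or q), w0
8. s, w0
9. not q, w0
10. not (not s or q), w1
11. s, w1
12. not q, w1
Accessibility: w0Rw0, w0Rw1, w0Rw2, w1Rw0, w1Rw1, w1Rw2, w2Rw0, w2Rw1, w2Rw2
Branch closes: q and not q both at w1.
Every branch closes (one shown): valid in S5.

S5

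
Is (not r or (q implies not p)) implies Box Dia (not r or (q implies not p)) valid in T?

Not valid

Tableau for the negation not ((not r or (q implies not p)) implies Box Dia (not r or (q implies not p))):
1. not ((not r or (q implies not p)) implies Box Dia (not r or (q implies not p))), 0
2. not r or (q implies not p), 0
3. not Box Dia (not r or (q implies not p)), 0
4. q implies not p, 0
5. not p, 0
6. not Dia (not r or (q implies not p)), 1
7. not (not r or (q implies not p)), 1
8. r, 1
9. not (q implies not p), 1
10. q, 1
11. p, 1
Accessibility: 0R0, 0R1, 1R1
The negation has an open branch (countermodel exists).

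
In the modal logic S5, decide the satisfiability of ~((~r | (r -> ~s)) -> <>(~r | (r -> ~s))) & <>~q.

Unsatisfiable (every branch closes)

1. ~((~r | (r -> ~s)) -> <>(~r | (r -> ~s))) & <>~q, w0
2. ~((~r | (r -> ~s)) -> <>(~r | (r -> ~s))), w0   [&-rule on 1]
3. <>~q, w0   [&-rule on 1]
4. ~r | (r -> ~s), w0   [~->-rule on 2]
5. ~<>(~r | (r -> ~s)), w0   [~->-rule on 2]
6. ~(~r | (r -> ~s)), w0   [~<>-rule on 5 via w0Rw0]
7. r, w0   [~|-rule on 6]
8. ~(r -> ~s), w0   [~|-rule on 6]
9. s, w0   [~->-rule on 8]
10. r -> ~s, w0   [|-rule on 4 (branches; this branch)]
11. ~s, w0   [->-rule on 10 (branches; this branch)]
Accessibility: w0Rw0
Branch closes: s and ~s both at w0.
Every branch closes; the branch above is one of them.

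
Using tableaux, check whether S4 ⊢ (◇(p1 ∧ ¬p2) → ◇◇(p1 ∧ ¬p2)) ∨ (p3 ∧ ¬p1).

Tableau for the negation ¬((◇(p1 ∧ ¬p2) → ◇◇(p1 ∧ ¬p2)) ∨ (p3 ∧ ¬p1)):
1. ¬((◇(p1 ∧ ¬p2) → ◇◇(p1 ∧ ¬p2)) ∨ (p3 ∧ ¬p1)), u
2. ¬(◇(p1 ∧ ¬p2) → ◇◇(p1 ∧ ¬p2)), u
3. ¬(p3 ∧ ¬p1), u
4. ◇(p1 ∧ ¬p2), u
5. ¬◇◇(p1 ∧ ¬p2), u
6. ¬◇(p1 ∧ ¬p2), u
7. ¬(p1 ∧ ¬p2), u
8. p1, u
9. p2, u
10. p1 ∧ ¬p2, v
11. p1, v
12. ¬p2, v
13. ¬◇(p1 ∧ ¬p2), v
14. ¬(p1 ∧ ¬p2), v
15. p2, v
Accessibility: uRu, uRv, vRv
Branch closes: p2 and ¬p2 both at v.
All branches of the negation close; one closing branch shown above.

Valid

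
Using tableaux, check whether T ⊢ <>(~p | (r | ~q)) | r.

Not valid

Tableau for the negation ~(<>(~p | (r | ~q)) | r):
1. ~(<>(~p | (r | ~q)) | r), u
2. ~<>(~p | (r | ~q)), u
3. ~r, u
4. ~(~p | (r | ~q)), u
5. p, u
6. ~(r | ~q), u
7. q, u
Accessibility: uRu
The negation has an open branch (countermodel exists).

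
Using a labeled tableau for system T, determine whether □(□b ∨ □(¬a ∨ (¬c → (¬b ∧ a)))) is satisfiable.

Satisfiable

1. □(□b ∨ □(¬a ∨ (¬c → (¬b ∧ a)))), w0
2. □b ∨ □(¬a ∨ (¬c → (¬b ∧ a))), w0   [□-rule on 1 via w0Rw0]
3. □(¬a ∨ (¬c → (¬b ∧ a))), w0   [∨-rule on 2 (branches; this branch)]
4. ¬a ∨ (¬c → (¬b ∧ a)), w0   [□-rule on 3 via w0Rw0]
5. ¬c → (¬b ∧ a), w0   [∨-rule on 4 (branches; this branch)]
6. ¬b ∧ a, w0   [→-rule on 5 (branches; this branch)]
7. ¬b, w0   [∧-rule on 6]
8. a, w0   [∧-rule on 6]
Accessibility: w0Rw0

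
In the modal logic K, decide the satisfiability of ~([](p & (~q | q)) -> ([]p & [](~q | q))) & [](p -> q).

1. ~([](p & (~q | q)) -> ([]p & [](~q | q))) & [](p -> q), 0
2. ~([](p & (~q | q)) -> ([]p & [](~q | q))), 0
3. [](p -> q), 0
4. [](p & (~q | q)), 0
5. ~([]p & [](~q | q)), 0
6. ~[]p, 0
7. ~p, 1
8. p -> q, 1
9. p & (~q | q), 1
10. p, 1
11. ~q | q, 1
Accessibility: 0R1
Branch closes: p and ~p both at 1.
(One branch shown.) All branches close.

Unsatisfiable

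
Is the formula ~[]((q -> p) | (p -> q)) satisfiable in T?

1. ~[]((q -> p) | (p -> q)), 0
2. ~((q -> p) | (p -> q)), 1
3. ~(q -> p), 1
4. ~(p -> q), 1
5. q, 1
6. ~p, 1
7. p, 1
8. ~q, 1
Accessibility: 0R0, 0R1, 1R1
Branch closes: p and ~p both at 1.
(One branch shown.) All branches close.

Unsatisfiable (every branch closes)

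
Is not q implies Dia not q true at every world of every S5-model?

Tableau for the negation not (not q implies Dia not q):
1. not (not q implies Dia not q), u
2. not q, u   [neg-implies-rule on 1]
3. not Dia not q, u   [neg-implies-rule on 1]
4. q, u   [neg-Dia-rule on 3 via uRu]
Accessibility: uRu
Branch closes: q and not q both at u.
All branches of the negation close; one closing branch shown above.

Yes, valid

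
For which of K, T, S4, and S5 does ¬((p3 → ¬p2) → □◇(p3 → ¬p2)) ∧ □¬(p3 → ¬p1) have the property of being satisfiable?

K, T, S4

S5-tableau for the formula:
1. ¬((p3 → ¬p2) → □◇(p3 → ¬p2)) ∧ □¬(p3 → ¬p1), u
2. ¬((p3 → ¬p2) → □◇(p3 → ¬p2)), u
3. □¬(p3 → ¬p1), u
4. p3 → ¬p2, u
5. ¬□◇(p3 → ¬p2), u
6. ¬(p3 → ¬p1), u
7. p3, u
8. p1, u
9. ¬p2, u
10. ¬◇(p3 → ¬p2), v
11. ¬(p3 → ¬p1), v
12. p3, v
13. p1, v
14. ¬(p3 → ¬p2), u
15. p2, u
Accessibility: uRu, uRv, vRu, vRv
Branch closes: p2 and ¬p2 both at u.
Every branch closes (one shown): unsatisfiable in S5.
S4-tableau for the formula:
1. ¬((p3 → ¬p2) → □◇(p3 → ¬p2)) ∧ □¬(p3 → ¬p1), u
2. ¬((p3 → ¬p2) → □◇(p3 → ¬p2)), u
3. □¬(p3 → ¬p1), u
4. p3 → ¬p2, u
5. ¬□◇(p3 → ¬p2), u
6. ¬(p3 → ¬p1), u
7. p3, u
8. p1, u
9. ¬p2, u
10. ¬◇(p3 → ¬p2), v
11. ¬(p3 → ¬p1), v
12. p3, v
13. p1, v
14. ¬(p3 → ¬p2), v
15. p2, v
Accessibility: uRu, uRv, vRv
Complete open branch: satisfiable in S4, hence also in K, T (this S4-model is also a K-model and a T-model).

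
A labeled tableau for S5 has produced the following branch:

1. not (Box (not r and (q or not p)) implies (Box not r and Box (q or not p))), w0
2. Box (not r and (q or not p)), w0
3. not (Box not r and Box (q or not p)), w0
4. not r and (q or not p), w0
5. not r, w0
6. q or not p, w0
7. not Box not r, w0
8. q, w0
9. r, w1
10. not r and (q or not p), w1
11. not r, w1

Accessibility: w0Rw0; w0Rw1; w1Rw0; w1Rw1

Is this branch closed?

Yes, closed

Both r and not r appear at w1.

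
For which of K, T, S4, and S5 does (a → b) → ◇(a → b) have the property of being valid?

T, S4, S5

K-tableau for the negation ¬((a → b) → ◇(a → b)):
1. ¬((a → b) → ◇(a → b)), u
2. a → b, u
3. ¬◇(a → b), u
4. b, u
Complete open branch: countermodel on a K-frame, so not valid in K.
T-tableau for the negation ¬((a → b) → ◇(a → b)):
1. ¬((a → b) → ◇(a → b)), u
2. a → b, u
3. ¬◇(a → b), u
4. ¬(a → b), u
5. a, u
6. ¬b, u
7. b, u
Accessibility: uRu
Branch closes: b and ¬b both at u.
Every branch closes (one shown): valid in T, hence also in S4, S5 (every theorem of T is a theorem of S4 and S5).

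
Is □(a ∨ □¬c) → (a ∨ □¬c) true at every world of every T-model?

Tableau for the negation ¬(□(a ∨ □¬c) → (a ∨ □¬c)):
1. ¬(□(a ∨ □¬c) → (a ∨ □¬c)), 0
2. □(a ∨ □¬c), 0   [¬→-rule on 1]
3. ¬(a ∨ □¬c), 0   [¬→-rule on 1]
4. ¬a, 0   [¬∨-rule on 3]
5. ¬□¬c, 0   [¬∨-rule on 3]
6. a ∨ □¬c, 0   [□-rule on 2 via 0R0]
7. □¬c, 0   [∨-rule on 6 (branches; this branch)]
8. ¬c, 0   [□-rule on 7 via 0R0]
9. c, 1   [¬□-rule on 5: fresh world 1, 0R1]
10. a ∨ □¬c, 1   [□-rule on 2 via 0R1]
11. ¬c, 1   [□-rule on 7 via 0R1]
Accessibility: 0R0, 0R1, 1R1
Branch closes: c and ¬c both at 1.
All branches of the negation close; one closing branch shown above.

Yes, valid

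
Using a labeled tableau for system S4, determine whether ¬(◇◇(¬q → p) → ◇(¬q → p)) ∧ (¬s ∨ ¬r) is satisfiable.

1. ¬(◇◇(¬q → p) → ◇(¬q → p)) ∧ (¬s ∨ ¬r), w0
2. ¬(◇◇(¬q → p) → ◇(¬q → p)), w0
3. ¬s ∨ ¬r, w0
4. ◇◇(¬q → p), w0
5. ¬◇(¬q → p), w0
6. ¬(¬q → p), w0
7. ¬q, w0
8. ¬p, w0
9. ¬r, w0
10. ◇(¬q → p), w1
11. ¬(¬q → p), w1
12. ¬q, w1
13. ¬p, w1
14. ¬q → p, w2
15. ¬(¬q → p), w2
16. ¬q, w2
17. ¬p, w2
18. p, w2
Accessibility: w0Rw0, w0Rw1, w0Rw2, w1Rw1, w1Rw2, w2Rw2
Branch closes: p and ¬p both at w2.
All branches of the tableau close; one closing branch shown above.

Unsatisfiable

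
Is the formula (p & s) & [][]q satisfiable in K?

1. (p & s) & [][]q, w0
2. p & s, w0
3. [][]q, w0
4. p, w0
5. s, w0

Satisfiable (open branch found)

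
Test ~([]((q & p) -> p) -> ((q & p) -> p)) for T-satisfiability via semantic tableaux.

Unsatisfiable (every branch closes)

1. ~([]((q & p) -> p) -> ((q & p) -> p)), w0
2. []((q & p) -> p), w0
3. ~((q & p) -> p), w0
4. q & p, w0
5. ~p, w0
6. q, w0
7. p, w0
Accessibility: w0Rw0
Branch closes: p and ~p both at w0.
Every branch closes; the branch above is one of them.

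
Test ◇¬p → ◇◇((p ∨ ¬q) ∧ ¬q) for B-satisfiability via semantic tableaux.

Yes, satisfiable

1. ◇¬p → ◇◇((p ∨ ¬q) ∧ ¬q), 0
2. ◇◇((p ∨ ¬q) ∧ ¬q), 0   [→-rule on 1 (branches; this branch)]
3. ◇((p ∨ ¬q) ∧ ¬q), 1   [◇-rule on 2: fresh world 1, 0R1]
4. (p ∨ ¬q) ∧ ¬q, 2   [◇-rule on 3: fresh world 2, 1R2]
5. p ∨ ¬q, 2   [∧-rule on 4]
6. ¬q, 2   [∧-rule on 4]
Accessibility: 0R0, 0R1, 1R0, 1R1, 1R2, 2R1, 2R2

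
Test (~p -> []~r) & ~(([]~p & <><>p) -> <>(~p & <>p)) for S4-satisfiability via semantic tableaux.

1. (~p -> []~r) & ~(([]~p & <><>p) -> <>(~p & <>p)), 0
2. ~p -> []~r, 0
3. ~(([]~p & <><>p) -> <>(~p & <>p)), 0
4. []~p & <><>p, 0
5. ~<>(~p & <>p), 0
6. []~p, 0
7. <><>p, 0
8. ~(~p & <>p), 0
9. ~p, 0
10. []~r, 0
11. ~r, 0
12. ~<>p, 0
13. <>p, 1
14. ~(~p & <>p), 1
15. ~p, 1
16. ~r, 1
17. ~<>p, 1
18. p, 2
19. ~(~p & <>p), 2
20. ~p, 2
Accessibility: 0R0, 0R1, 0R2, 1R1, 1R2, 2R2
Branch closes: p and ~p both at 2.
Every branch closes; the branch above is one of them.

Unsatisfiable (every branch closes)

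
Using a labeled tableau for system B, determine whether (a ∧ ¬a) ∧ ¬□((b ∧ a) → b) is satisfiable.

No, unsatisfiable

1. (a ∧ ¬a) ∧ ¬□((b ∧ a) → b), 0
2. a ∧ ¬a, 0   [∧-rule on 1]
3. ¬□((b ∧ a) → b), 0   [∧-rule on 1]
4. a, 0   [∧-rule on 2]
5. ¬a, 0   [∧-rule on 2]
Accessibility: 0R0
Branch closes: a and ¬a both at 0.
(One branch shown.) All branches close.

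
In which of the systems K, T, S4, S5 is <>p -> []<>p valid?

S4-tableau for the negation ~(<>p -> []<>p):
1. ~(<>p -> []<>p), w0
2. <>p, w0
3. ~[]<>p, w0
4. p, w1
5. ~<>p, w2
6. ~p, w2
Accessibility: w0Rw0, w0Rw1, w0Rw2, w1Rw1, w2Rw2
Complete open branch: countermodel on an S4-frame, so not valid in S4, nor in K, T (the same frame is also a K-frame and a T-frame).
S5-tableau for the negation ~(<>p -> []<>p):
1. ~(<>p -> []<>p), w0
2. <>p, w0
3. ~[]<>p, w0
4. p, w1
5. ~<>p, w2
6. ~p, w0
7. ~p, w1
Accessibility: w0Rw0, w0Rw1, w0Rw2, w1Rw0, w1Rw1, w1Rw2, w2Rw0, w2Rw1, w2Rw2
Branch closes: p and ~p both at w1.
Every branch closes (one shown): valid in S5.

S5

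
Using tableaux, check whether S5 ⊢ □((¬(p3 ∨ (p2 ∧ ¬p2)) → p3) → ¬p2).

Not valid

Tableau for the negation ¬□((¬(p3 ∨ (p2 ∧ ¬p2)) → p3) → ¬p2):
1. ¬□((¬(p3 ∨ (p2 ∧ ¬p2)) → p3) → ¬p2), 0
2. ¬((¬(p3 ∨ (p2 ∧ ¬p2)) → p3) → ¬p2), 1
3. ¬(p3 ∨ (p2 ∧ ¬p2)) → p3, 1
4. p2, 1
5. p3, 1
Accessibility: 0R0, 0R1, 1R0, 1R1
The negation has an open branch (countermodel exists).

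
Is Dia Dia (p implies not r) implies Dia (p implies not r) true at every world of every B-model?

Tableau for the negation not (Dia Dia (p implies not r) implies Dia (p implies not r)):
1. not (Dia Dia (p implies not r) implies Dia (p implies not r)), 0
2. Dia Dia (p implies not r), 0   [neg-implies-rule on 1]
3. not Dia (p implies not r), 0   [neg-implies-rule on 1]
4. not (p implies not r), 0   [neg-Dia-rule on 3 via 0R0]
5. p, 0   [neg-implies-rule on 4]
6. r, 0   [neg-implies-rule on 4]
7. Dia (p implies not r), 1   [Dia-rule on 2: fresh world 1, 0R1]
8. not (p implies not r), 1   [neg-Dia-rule on 3 via 0R1]
9. p, 1   [neg-implies-rule on 8]
10. r, 1   [neg-implies-rule on 8]
11. p implies not r, 2   [Dia-rule on 7: fresh world 2, 1R2]
12. not r, 2   [implies-rule on 11 (branches; this branch)]
Accessibility: 0R0, 0R1, 1R0, 1R1, 1R2, 2R1, 2R2
The negation has an open branch (countermodel exists).

Not valid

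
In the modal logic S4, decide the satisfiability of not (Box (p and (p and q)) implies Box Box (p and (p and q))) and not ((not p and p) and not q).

Unsatisfiable (every branch closes)

1. not (Box (p and (p and q)) implies Box Box (p and (p and q))) and not ((not p and p) and not q), w0
2. not (Box (p and (p and q)) implies Box Box (p and (p and q))), w0
3. not ((not p and p) and not q), w0
4. Box (p and (p and q)), w0
5. not Box Box (p and (p and q)), w0
6. p and (p and q), w0
7. p, w0
8. p and q, w0
9. q, w0
10. not (not p and p), w0
11. not Box (p and (p and q)), w1
12. p and (p and q), w1
13. p, w1
14. p and q, w1
15. q, w1
16. not (p and (p and q)), w2
17. p and (p and q), w2
18. p, w2
19. p and q, w2
20. q, w2
21. not (p and q), w2
22. not q, w2
Accessibility: w0Rw0, w0Rw1, w0Rw2, w1Rw1, w1Rw2, w2Rw2
Branch closes: q and not q both at w2.
Every branch closes; the branch above is one of them.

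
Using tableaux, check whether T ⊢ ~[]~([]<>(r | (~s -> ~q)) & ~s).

Tableau for the negation []~([]<>(r | (~s -> ~q)) & ~s):
1. []~([]<>(r | (~s -> ~q)) & ~s), w0
2. ~([]<>(r | (~s -> ~q)) & ~s), w0
3. s, w0
Accessibility: w0Rw0
The negation has an open branch (countermodel exists).

No, not valid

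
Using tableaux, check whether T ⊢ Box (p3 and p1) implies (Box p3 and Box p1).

Yes, valid

Tableau for the negation not (Box (p3 and p1) implies (Box p3 and Box p1)):
1. not (Box (p3 and p1) implies (Box p3 and Box p1)), u
2. Box (p3 and p1), u
3. not (Box p3 and Box p1), u
4. p3 and p1, u
5. p3, u
6. p1, u
7. not Box p1, u
8. not p1, v
9. p3 and p1, v
10. p3, v
11. p1, v
Accessibility: uRu, uRv, vRv
Branch closes: p1 and not p1 both at v.
Every branch of the negation's tableau closes; the branch above is one of them.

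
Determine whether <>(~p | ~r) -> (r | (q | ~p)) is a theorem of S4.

No, not valid

Tableau for the negation ~(<>(~p | ~r) -> (r | (q | ~p))):
1. ~(<>(~p | ~r) -> (r | (q | ~p))), w0
2. <>(~p | ~r), w0
3. ~(r | (q | ~p)), w0
4. ~r, w0
5. ~(q | ~p), w0
6. ~q, w0
7. p, w0
8. ~p | ~r, w1
9. ~r, w1
Accessibility: w0Rw0, w0Rw1, w1Rw1
The negation has an open branch (countermodel exists).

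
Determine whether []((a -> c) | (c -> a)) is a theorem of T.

Valid in T

Tableau for the negation ~[]((a -> c) | (c -> a)):
1. ~[]((a -> c) | (c -> a)), w0
2. ~((a -> c) | (c -> a)), w1   [~[]-rule on 1: fresh world w1, w0Rw1]
3. ~(a -> c), w1   [~|-rule on 2]
4. ~(c -> a), w1   [~|-rule on 2]
5. a, w1   [~->-rule on 3]
6. ~c, w1   [~->-rule on 3]
7. c, w1   [~->-rule on 4]
8. ~a, w1   [~->-rule on 4]
Accessibility: w0Rw0, w0Rw1, w1Rw1
Branch closes: c and ~c both at w1.
Every branch of the negation's tableau closes; the branch above is one of them.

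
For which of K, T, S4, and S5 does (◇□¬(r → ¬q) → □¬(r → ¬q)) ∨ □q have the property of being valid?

S5

S4-tableau for the negation ¬((◇□¬(r → ¬q) → □¬(r → ¬q)) ∨ □q):
1. ¬((◇□¬(r → ¬q) → □¬(r → ¬q)) ∨ □q), 0
2. ¬(◇□¬(r → ¬q) → □¬(r → ¬q)), 0
3. ¬□q, 0
4. ◇□¬(r → ¬q), 0
5. ¬□¬(r → ¬q), 0
6. ¬q, 1
7. □¬(r → ¬q), 2
8. ¬(r → ¬q), 2
9. r, 2
10. q, 2
11. r → ¬q, 3
12. ¬q, 3
Accessibility: 0R0, 0R1, 0R2, 0R3, 1R1, 2R2, 3R3
Complete open branch: countermodel on an S4-frame, so not valid in S4, nor in K, T (the same frame is also a K-frame and a T-frame).
S5-tableau for the negation ¬((◇□¬(r → ¬q) → □¬(r → ¬q)) ∨ □q):
1. ¬((◇□¬(r → ¬q) → □¬(r → ¬q)) ∨ □q), 0
2. ¬(◇□¬(r → ¬q) → □¬(r → ¬q)), 0
3. ¬□q, 0
4. ◇□¬(r → ¬q), 0
5. ¬□¬(r → ¬q), 0
6. ¬q, 1
7. □¬(r → ¬q), 2
8. ¬(r → ¬q), 0
9. r, 0
10. q, 0
11. ¬(r → ¬q), 1
12. r, 1
13. q, 1
Accessibility: 0R0, 0R1, 0R2, 1R0, 1R1, 1R2, 2R0, 2R1, 2R2
Branch closes: q and ¬q both at 1.
Every branch closes (one shown): valid in S5.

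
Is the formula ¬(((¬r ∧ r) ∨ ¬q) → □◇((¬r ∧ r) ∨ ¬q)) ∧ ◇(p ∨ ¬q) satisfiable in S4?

1. ¬(((¬r ∧ r) ∨ ¬q) → □◇((¬r ∧ r) ∨ ¬q)) ∧ ◇(p ∨ ¬q), w0
2. ¬(((¬r ∧ r) ∨ ¬q) → □◇((¬r ∧ r) ∨ ¬q)), w0
3. ◇(p ∨ ¬q), w0
4. (¬r ∧ r) ∨ ¬q, w0
5. ¬□◇((¬r ∧ r) ∨ ¬q), w0
6. ¬q, w0
7. p ∨ ¬q, w1
8. ¬q, w1
9. ¬◇((¬r ∧ r) ∨ ¬q), w2
10. ¬((¬r ∧ r) ∨ ¬q), w2
11. ¬(¬r ∧ r), w2
12. q, w2
13. ¬r, w2
Accessibility: w0Rw0, w0Rw1, w0Rw2, w1Rw1, w2Rw2

Satisfiable (open branch found)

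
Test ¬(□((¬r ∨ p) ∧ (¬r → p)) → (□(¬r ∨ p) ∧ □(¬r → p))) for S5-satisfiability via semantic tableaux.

1. ¬(□((¬r ∨ p) ∧ (¬r → p)) → (□(¬r ∨ p) ∧ □(¬r → p))), 0
2. □((¬r ∨ p) ∧ (¬r → p)), 0   [¬→-rule on 1]
3. ¬(□(¬r ∨ p) ∧ □(¬r → p)), 0   [¬→-rule on 1]
4. (¬r ∨ p) ∧ (¬r → p), 0   [□-rule on 2 via 0R0]
5. ¬r ∨ p, 0   [∧-rule on 4]
6. ¬r → p, 0   [∧-rule on 4]
7. ¬□(¬r → p), 0   [¬∧-rule on 3 (branches; this branch)]
8. p, 0   [∨-rule on 5 (branches; this branch)]
9. ¬(¬r → p), 1   [¬□-rule on 7: fresh world 1, 0R1]
10. ¬r, 1   [¬→-rule on 9]
11. ¬p, 1   [¬→-rule on 9]
12. (¬r ∨ p) ∧ (¬r → p), 1   [□-rule on 2 via 0R1]
13. ¬r ∨ p, 1   [∧-rule on 12]
14. ¬r → p, 1   [∧-rule on 12]
15. p, 1   [→-rule on 14 (branches; this branch)]
Accessibility: 0R0, 0R1, 1R0, 1R1
Branch closes: p and ¬p both at 1.
All branches of the tableau close; one closing branch shown above.

Unsatisfiable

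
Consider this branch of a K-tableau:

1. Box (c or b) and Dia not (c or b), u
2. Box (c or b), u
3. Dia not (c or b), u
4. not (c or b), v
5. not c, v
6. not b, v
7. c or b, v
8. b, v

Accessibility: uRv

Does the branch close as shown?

Closed

Both b and not b appear at v.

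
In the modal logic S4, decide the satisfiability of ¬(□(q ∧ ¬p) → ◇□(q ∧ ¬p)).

No, unsatisfiable

1. ¬(□(q ∧ ¬p) → ◇□(q ∧ ¬p)), w0
2. □(q ∧ ¬p), w0
3. ¬◇□(q ∧ ¬p), w0
4. q ∧ ¬p, w0
5. q, w0
6. ¬p, w0
7. ¬□(q ∧ ¬p), w0
8. ¬(q ∧ ¬p), w1
9. q ∧ ¬p, w1
10. q, w1
11. ¬p, w1
12. ¬□(q ∧ ¬p), w1
13. p, w1
Accessibility: w0Rw0, w0Rw1, w1Rw1
Branch closes: p and ¬p both at w1.
Every branch closes; the branch above is one of them.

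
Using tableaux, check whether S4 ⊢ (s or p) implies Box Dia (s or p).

Not valid

Tableau for the negation not ((s or p) implies Box Dia (s or p)):
1. not ((s or p) implies Box Dia (s or p)), w0
2. s or p, w0
3. not Box Dia (s or p), w0
4. p, w0
5. not Dia (s or p), w1
6. not (s or p), w1
7. not s, w1
8. not p, w1
Accessibility: w0Rw0, w0Rw1, w1Rw1
The negation has an open branch (countermodel exists).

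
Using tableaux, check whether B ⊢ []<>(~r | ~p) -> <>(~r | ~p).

Valid

Tableau for the negation ~([]<>(~r | ~p) -> <>(~r | ~p)):
1. ~([]<>(~r | ~p) -> <>(~r | ~p)), 0
2. []<>(~r | ~p), 0
3. ~<>(~r | ~p), 0
4. <>(~r | ~p), 0
5. ~(~r | ~p), 0
6. r, 0
7. p, 0
8. ~r | ~p, 1
9. <>(~r | ~p), 1
10. ~(~r | ~p), 1
11. r, 1
12. p, 1
13. ~p, 1
Accessibility: 0R0, 0R1, 1R0, 1R1
Branch closes: p and ~p both at 1.
All branches of the negation close; one closing branch shown above.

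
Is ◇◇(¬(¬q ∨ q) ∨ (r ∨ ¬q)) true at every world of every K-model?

Invalid (countermodel exists)

Tableau for the negation ¬◇◇(¬(¬q ∨ q) ∨ (r ∨ ¬q)):
1. ¬◇◇(¬(¬q ∨ q) ∨ (r ∨ ¬q)), 0
The negation has an open branch (countermodel exists).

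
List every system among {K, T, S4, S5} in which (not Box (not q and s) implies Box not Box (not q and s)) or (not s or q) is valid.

S5

S5-tableau for the negation not ((not Box (not q and s) implies Box not Box (not q and s)) or (not s or q)):
1. not ((not Box (not q and s) implies Box not Box (not q and s)) or (not s or q)), w0
2. not (not Box (not q and s) implies Box not Box (not q and s)), w0
3. not (not s or q), w0
4. not Box (not q and s), w0
5. not Box not Box (not q and s), w0
6. s, w0
7. not q, w0
8. not (not q and s), w1
9. not s, w1
10. Box (not q and s), w2
11. not q and s, w0
12. not q and s, w1
13. not q, w1
14. s, w1
Accessibility: w0Rw0, w0Rw1, w0Rw2, w1Rw0, w1Rw1, w1Rw2, w2Rw0, w2Rw1, w2Rw2
Branch closes: s and not s both at w1.
Every branch closes (one shown): valid in S5.
S4-tableau for the negation not ((not Box (not q and s) implies Box not Box (not q and s)) or (not s or q)):
1. not ((not Box (not q and s) implies Box not Box (not q and s)) or (not s or q)), w0
2. not (not Box (not q and s) implies Box not Box (not q and s)), w0
3. not (not s or q), w0
4. not Box (not q and s), w0
5. not Box not Box (not q and s), w0
6. s, w0
7. not q, w0
8. not (not q and s), w1
9. not s, w1
10. Box (not q and s), w2
11. not q and s, w2
12. not q, w2
13. s, w2
Accessibility: w0Rw0, w0Rw1, w0Rw2, w1Rw1, w2Rw2
Complete open branch: countermodel on an S4-frame, so not valid in S4, nor in K, T (the same frame is also a K-frame and a T-frame).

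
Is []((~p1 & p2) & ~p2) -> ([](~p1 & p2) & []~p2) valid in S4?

Valid in S4

Tableau for the negation ~([]((~p1 & p2) & ~p2) -> ([](~p1 & p2) & []~p2)):
1. ~([]((~p1 & p2) & ~p2) -> ([](~p1 & p2) & []~p2)), w0
2. []((~p1 & p2) & ~p2), w0   [~->-rule on 1]
3. ~([](~p1 & p2) & []~p2), w0   [~->-rule on 1]
4. (~p1 & p2) & ~p2, w0   [[]-rule on 2 via w0Rw0]
5. ~p1 & p2, w0   [&-rule on 4]
6. ~p2, w0   [&-rule on 4]
7. ~p1, w0   [&-rule on 5]
8. p2, w0   [&-rule on 5]
Accessibility: w0Rw0
Branch closes: p2 and ~p2 both at w0.
All branches of the negation close; one closing branch shown above.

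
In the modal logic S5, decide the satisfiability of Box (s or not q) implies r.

Satisfiable

1. Box (s or not q) implies r, w0
2. r, w0   [implies-rule on 1 (branches; this branch)]
Accessibility: w0Rw0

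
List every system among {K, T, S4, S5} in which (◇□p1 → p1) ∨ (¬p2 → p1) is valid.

S5

S5-tableau for the negation ¬((◇□p1 → p1) ∨ (¬p2 → p1)):
1. ¬((◇□p1 → p1) ∨ (¬p2 → p1)), w0
2. ¬(◇□p1 → p1), w0
3. ¬(¬p2 → p1), w0
4. ◇□p1, w0
5. ¬p1, w0
6. ¬p2, w0
7. □p1, w1
8. p1, w0
Accessibility: w0Rw0, w0Rw1, w1Rw0, w1Rw1
Branch closes: p1 and ¬p1 both at w0.
Every branch closes (one shown): valid in S5.
S4-tableau for the negation ¬((◇□p1 → p1) ∨ (¬p2 → p1)):
1. ¬((◇□p1 → p1) ∨ (¬p2 → p1)), w0
2. ¬(◇□p1 → p1), w0
3. ¬(¬p2 → p1), w0
4. ◇□p1, w0
5. ¬p1, w0
6. ¬p2, w0
7. □p1, w1
8. p1, w1
Accessibility: w0Rw0, w0Rw1, w1Rw1
Complete open branch: countermodel on an S4-frame, so not valid in S4, nor in K, T (the same frame is also a K-frame and a T-frame).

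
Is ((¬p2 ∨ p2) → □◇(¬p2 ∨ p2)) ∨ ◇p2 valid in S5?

Tableau for the negation ¬(((¬p2 ∨ p2) → □◇(¬p2 ∨ p2)) ∨ ◇p2):
1. ¬(((¬p2 ∨ p2) → □◇(¬p2 ∨ p2)) ∨ ◇p2), w0
2. ¬((¬p2 ∨ p2) → □◇(¬p2 ∨ p2)), w0
3. ¬◇p2, w0
4. ¬p2 ∨ p2, w0
5. ¬□◇(¬p2 ∨ p2), w0
6. ¬p2, w0
7. ¬◇(¬p2 ∨ p2), w1
8. ¬p2, w1
9. ¬(¬p2 ∨ p2), w0
10. p2, w0
Accessibility: w0Rw0, w0Rw1, w1Rw0, w1Rw1
Branch closes: p2 and ¬p2 both at w0.
Every branch of the negation's tableau closes; the branch above is one of them.

Valid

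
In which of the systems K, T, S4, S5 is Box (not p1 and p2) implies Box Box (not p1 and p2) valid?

S4, S5

S4-tableau for the negation not (Box (not p1 and p2) implies Box Box (not p1 and p2)):
1. not (Box (not p1 and p2) implies Box Box (not p1 and p2)), u
2. Box (not p1 and p2), u
3. not Box Box (not p1 and p2), u
4. not p1 and p2, u
5. not p1, u
6. p2, u
7. not Box (not p1 and p2), v
8. not p1 and p2, v
9. not p1, v
10. p2, v
11. not (not p1 and p2), w
12. not p1 and p2, w
13. not p1, w
14. p2, w
15. not p2, w
Accessibility: uRu, uRv, uRw, vRv, vRw, wRw
Branch closes: p2 and not p2 both at w.
Every branch closes (one shown): valid in S4, hence also in S5 (every theorem of S4 is a theorem of S5).
T-tableau for the negation not (Box (not p1 and p2) implies Box Box (not p1 and p2)):
1. not (Box (not p1 and p2) implies Box Box (not p1 and p2)), u
2. Box (not p1 and p2), u
3. not Box Box (not p1 and p2), u
4. not p1 and p2, u
5. not p1, u
6. p2, u
7. not Box (not p1 and p2), v
8. not p1 and p2, v
9. not p1, v
10. p2, v
11. not (not p1 and p2), w
12. not p2, w
Accessibility: uRu, uRv, vRv, vRw, wRw
Complete open branch: countermodel on a T-frame, so not valid in T, nor in K (the same frame is also a K-frame).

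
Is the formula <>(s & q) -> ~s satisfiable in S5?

Satisfiable

1. <>(s & q) -> ~s, u
2. ~s, u
Accessibility: uRu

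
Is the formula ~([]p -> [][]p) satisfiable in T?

Satisfiable (open branch found)

1. ~([]p -> [][]p), 0
2. []p, 0
3. ~[][]p, 0
4. p, 0
5. ~[]p, 1
6. p, 1
7. ~p, 2
Accessibility: 0R0, 0R1, 1R1, 1R2, 2R2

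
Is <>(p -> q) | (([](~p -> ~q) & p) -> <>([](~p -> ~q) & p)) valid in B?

Valid in B

Tableau for the negation ~(<>(p -> q) | (([](~p -> ~q) & p) -> <>([](~p -> ~q) & p))):
1. ~(<>(p -> q) | (([](~p -> ~q) & p) -> <>([](~p -> ~q) & p))), 0
2. ~<>(p -> q), 0
3. ~(([](~p -> ~q) & p) -> <>([](~p -> ~q) & p)), 0
4. [](~p -> ~q) & p, 0
5. ~<>([](~p -> ~q) & p), 0
6. [](~p -> ~q), 0
7. p, 0
8. ~(p -> q), 0
9. ~q, 0
10. ~([](~p -> ~q) & p), 0
11. ~p -> ~q, 0
12. ~[](~p -> ~q), 0
13. ~(~p -> ~q), 1
14. ~p, 1
15. q, 1
16. ~(p -> q), 1
17. p, 1
18. ~q, 1
Accessibility: 0R0, 0R1, 1R0, 1R1
Branch closes: p and ~p both at 1.
All branches of the negation close; one closing branch shown above.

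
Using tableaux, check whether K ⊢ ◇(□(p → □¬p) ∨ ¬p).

Not valid

Tableau for the negation ¬◇(□(p → □¬p) ∨ ¬p):
1. ¬◇(□(p → □¬p) ∨ ¬p), w0
The negation has an open branch (countermodel exists).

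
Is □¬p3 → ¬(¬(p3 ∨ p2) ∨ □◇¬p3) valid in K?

Tableau for the negation ¬(□¬p3 → ¬(¬(p3 ∨ p2) ∨ □◇¬p3)):
1. ¬(□¬p3 → ¬(¬(p3 ∨ p2) ∨ □◇¬p3)), 0
2. □¬p3, 0   [¬→-rule on 1]
3. ¬(p3 ∨ p2) ∨ □◇¬p3, 0   [¬→-rule on 1]
4. □◇¬p3, 0   [∨-rule on 3 (branches; this branch)]
The negation has an open branch (countermodel exists).

Not valid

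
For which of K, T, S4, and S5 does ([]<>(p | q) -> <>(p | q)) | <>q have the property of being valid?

T-tableau for the negation ~(([]<>(p | q) -> <>(p | q)) | <>q):
1. ~(([]<>(p | q) -> <>(p | q)) | <>q), u
2. ~([]<>(p | q) -> <>(p | q)), u
3. ~<>q, u
4. []<>(p | q), u
5. ~<>(p | q), u
6. ~q, u
7. <>(p | q), u
8. ~(p | q), u
9. ~p, u
10. p | q, v
11. ~q, v
12. <>(p | q), v
13. ~(p | q), v
14. ~p, v
15. q, v
Accessibility: uRu, uRv, vRv
Branch closes: q and ~q both at v.
Every branch closes (one shown): valid in T, hence also in S4, S5 (every theorem of T is a theorem of S4 and S5).
K-tableau for the negation ~(([]<>(p | q) -> <>(p | q)) | <>q):
1. ~(([]<>(p | q) -> <>(p | q)) | <>q), u
2. ~([]<>(p | q) -> <>(p | q)), u
3. ~<>q, u
4. []<>(p | q), u
5. ~<>(p | q), u
Complete open branch: countermodel on a K-frame, so not valid in K.

T, S4, S5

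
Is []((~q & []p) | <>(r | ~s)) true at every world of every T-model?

Tableau for the negation ~[]((~q & []p) | <>(r | ~s)):
1. ~[]((~q & []p) | <>(r | ~s)), u
2. ~((~q & []p) | <>(r | ~s)), v   [~[]-rule on 1: fresh world v, uRv]
3. ~(~q & []p), v   [~|-rule on 2]
4. ~<>(r | ~s), v   [~|-rule on 2]
5. ~(r | ~s), v   [~<>-rule on 4 via vRv]
6. ~r, v   [~|-rule on 5]
7. s, v   [~|-rule on 5]
8. ~[]p, v   [~&-rule on 3 (branches; this branch)]
9. ~p, w   [~[]-rule on 8: fresh world w, vRw]
10. ~(r | ~s), w   [~<>-rule on 4 via vRw]
11. ~r, w   [~|-rule on 10]
12. s, w   [~|-rule on 10]
Accessibility: uRu, uRv, vRv, vRw, wRw
The negation has an open branch (countermodel exists).

Not valid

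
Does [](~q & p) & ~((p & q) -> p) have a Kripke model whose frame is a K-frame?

1. [](~q & p) & ~((p & q) -> p), 0
2. [](~q & p), 0
3. ~((p & q) -> p), 0
4. p & q, 0
5. ~p, 0
6. p, 0
7. q, 0
Branch closes: p and ~p both at 0.
Every branch closes; the branch above is one of them.

No, unsatisfiable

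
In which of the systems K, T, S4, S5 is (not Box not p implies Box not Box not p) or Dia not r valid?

S5

S5-tableau for the negation not ((not Box not p implies Box not Box not p) or Dia not r):
1. not ((not Box not p implies Box not Box not p) or Dia not r), u
2. not (not Box not p implies Box not Box not p), u
3. not Dia not r, u
4. not Box not p, u
5. not Box not Box not p, u
6. r, u
7. p, v
8. r, v
9. Box not p, w
10. r, w
11. not p, u
12. not p, v
Accessibility: uRu, uRv, uRw, vRu, vRv, vRw, wRu, wRv, wRw
Branch closes: p and not p both at v.
Every branch closes (one shown): valid in S5.
S4-tableau for the negation not ((not Box not p implies Box not Box not p) or Dia not r):
1. not ((not Box not p implies Box not Box not p) or Dia not r), u
2. not (not Box not p implies Box not Box not p), u
3. not Dia not r, u
4. not Box not p, u
5. not Box not Box not p, u
6. r, u
7. p, v
8. r, v
9. Box not p, w
10. r, w
11. not p, w
Accessibility: uRu, uRv, uRw, vRv, wRw
Complete open branch: countermodel on an S4-frame, so not valid in S4, nor in K, T (the same frame is also a K-frame and a T-frame).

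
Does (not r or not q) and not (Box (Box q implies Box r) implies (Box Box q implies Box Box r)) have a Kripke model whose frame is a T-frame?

1. (not r or not q) and not (Box (Box q implies Box r) implies (Box Box q implies Box Box r)), w0
2. not r or not q, w0
3. not (Box (Box q implies Box r) implies (Box Box q implies Box Box r)), w0
4. Box (Box q implies Box r), w0
5. not (Box Box q implies Box Box r), w0
6. Box Box q, w0
7. not Box Box r, w0
8. Box q implies Box r, w0
9. Box q, w0
10. q, w0
11. not r, w0
12. not Box q, w0
13. not Box r, w1
14. Box q implies Box r, w1
15. Box q, w1
16. q, w1
17. Box r, w1
18. r, w1
19. not q, w2
20. Box q implies Box r, w2
21. Box q, w2
22. q, w2
Accessibility: w0Rw0, w0Rw1, w0Rw2, w1Rw1, w2Rw2
Branch closes: q and not q both at w2.
All branches of the tableau close; one closing branch shown above.

Unsatisfiable (every branch closes)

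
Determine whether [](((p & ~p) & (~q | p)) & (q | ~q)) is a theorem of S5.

No, not valid

Tableau for the negation ~[](((p & ~p) & (~q | p)) & (q | ~q)):
1. ~[](((p & ~p) & (~q | p)) & (q | ~q)), w0
2. ~(((p & ~p) & (~q | p)) & (q | ~q)), w1   [~[]-rule on 1: fresh world w1, w0Rw1]
3. ~((p & ~p) & (~q | p)), w1   [~&-rule on 2 (branches; this branch)]
4. ~(~q | p), w1   [~&-rule on 3 (branches; this branch)]
5. q, w1   [~|-rule on 4]
6. ~p, w1   [~|-rule on 4]
Accessibility: w0Rw0, w0Rw1, w1Rw0, w1Rw1
The negation has an open branch (countermodel exists).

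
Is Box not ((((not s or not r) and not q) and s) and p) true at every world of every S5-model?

Tableau for the negation not Box not ((((not s or not r) and not q) and s) and p):
1. not Box not ((((not s or not r) and not q) and s) and p), u
2. (((not s or not r) and not q) and s) and p, v
3. ((not s or not r) and not q) and s, v
4. p, v
5. (not s or not r) and not q, v
6. s, v
7. not s or not r, v
8. not q, v
9. not r, v
Accessibility: uRu, uRv, vRu, vRv
The negation has an open branch (countermodel exists).

Invalid (countermodel exists)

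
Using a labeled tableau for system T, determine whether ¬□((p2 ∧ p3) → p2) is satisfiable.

1. ¬□((p2 ∧ p3) → p2), 0
2. ¬((p2 ∧ p3) → p2), 1
3. p2 ∧ p3, 1
4. ¬p2, 1
5. p2, 1
6. p3, 1
Accessibility: 0R0, 0R1, 1R1
Branch closes: p2 and ¬p2 both at 1.
All branches of the tableau close; one closing branch shown above.

No, unsatisfiable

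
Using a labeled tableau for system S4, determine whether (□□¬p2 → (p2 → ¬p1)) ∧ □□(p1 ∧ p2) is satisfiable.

Yes, satisfiable

1. (□□¬p2 → (p2 → ¬p1)) ∧ □□(p1 ∧ p2), 0
2. □□¬p2 → (p2 → ¬p1), 0
3. □□(p1 ∧ p2), 0
4. □(p1 ∧ p2), 0
5. p1 ∧ p2, 0
6. p1, 0
7. p2, 0
8. ¬□□¬p2, 0
9. ¬□¬p2, 1
10. □(p1 ∧ p2), 1
11. p1 ∧ p2, 1
12. p1, 1
13. p2, 1
14. p2, 2
15. □(p1 ∧ p2), 2
16. p1 ∧ p2, 2
17. p1, 2
Accessibility: 0R0, 0R1, 0R2, 1R1, 1R2, 2R2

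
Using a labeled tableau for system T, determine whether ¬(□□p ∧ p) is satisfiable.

1. ¬(□□p ∧ p), u
2. ¬p, u
Accessibility: uRu

Satisfiable (open branch found)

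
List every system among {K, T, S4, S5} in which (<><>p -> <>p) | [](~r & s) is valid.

S4, S5

S4-tableau for the negation ~((<><>p -> <>p) | [](~r & s)):
1. ~((<><>p -> <>p) | [](~r & s)), u
2. ~(<><>p -> <>p), u
3. ~[](~r & s), u
4. <><>p, u
5. ~<>p, u
6. ~p, u
7. ~(~r & s), v
8. ~p, v
9. ~s, v
10. <>p, w
11. ~p, w
12. p, x
13. ~p, x
Accessibility: uRu, uRv, uRw, uRx, vRv, wRw, wRx, xRx
Branch closes: p and ~p both at x.
Every branch closes (one shown): valid in S4, hence also in S5 (every theorem of S4 is a theorem of S5).
T-tableau for the negation ~((<><>p -> <>p) | [](~r & s)):
1. ~((<><>p -> <>p) | [](~r & s)), u
2. ~(<><>p -> <>p), u
3. ~[](~r & s), u
4. <><>p, u
5. ~<>p, u
6. ~p, u
7. ~(~r & s), v
8. ~p, v
9. ~s, v
10. <>p, w
11. ~p, w
12. p, x
Accessibility: uRu, uRv, uRw, vRv, wRw, wRx, xRx
Complete open branch: countermodel on a T-frame, so not valid in T, nor in K (the same frame is also a K-frame).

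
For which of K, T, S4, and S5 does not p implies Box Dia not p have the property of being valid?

S4-tableau for the negation not (not p implies Box Dia not p):
1. not (not p implies Box Dia not p), w0
2. not p, w0
3. not Box Dia not p, w0
4. not Dia not p, w1
5. p, w1
Accessibility: w0Rw0, w0Rw1, w1Rw1
Complete open branch: countermodel on an S4-frame, so not valid in S4, nor in K, T (the same frame is also a K-frame and a T-frame).
S5-tableau for the negation not (not p implies Box Dia not p):
1. not (not p implies Box Dia not p), w0
2. not p, w0
3. not Box Dia not p, w0
4. not Dia not p, w1
5. p, w0
Accessibility: w0Rw0, w0Rw1, w1Rw0, w1Rw1
Branch closes: p and not p both at w0.
Every branch closes (one shown): valid in S5.

S5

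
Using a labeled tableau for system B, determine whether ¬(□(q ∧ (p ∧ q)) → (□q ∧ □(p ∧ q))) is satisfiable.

1. ¬(□(q ∧ (p ∧ q)) → (□q ∧ □(p ∧ q))), u
2. □(q ∧ (p ∧ q)), u   [¬→-rule on 1]
3. ¬(□q ∧ □(p ∧ q)), u   [¬→-rule on 1]
4. q ∧ (p ∧ q), u   [□-rule on 2 via uRu]
5. q, u   [∧-rule on 4]
6. p ∧ q, u   [∧-rule on 4]
7. p, u   [∧-rule on 6]
8. ¬□(p ∧ q), u   [¬∧-rule on 3 (branches; this branch)]
9. ¬(p ∧ q), v   [¬□-rule on 8: fresh world v, uRv]
10. q ∧ (p ∧ q), v   [□-rule on 2 via uRv]
11. q, v   [∧-rule on 10]
12. p ∧ q, v   [∧-rule on 10]
13. p, v   [∧-rule on 12]
14. ¬q, v   [¬∧-rule on 9 (branches; this branch)]
Accessibility: uRu, uRv, vRu, vRv
Branch closes: q and ¬q both at v.
Every branch closes; the branch above is one of them.

No, unsatisfiable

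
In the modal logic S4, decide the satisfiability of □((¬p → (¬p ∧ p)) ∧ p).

1. □((¬p → (¬p ∧ p)) ∧ p), 0
2. (¬p → (¬p ∧ p)) ∧ p, 0   [□-rule on 1 via 0R0]
3. ¬p → (¬p ∧ p), 0   [∧-rule on 2]
4. p, 0   [∧-rule on 2]
Accessibility: 0R0

Satisfiable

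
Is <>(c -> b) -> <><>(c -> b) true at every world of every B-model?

Tableau for the negation ~(<>(c -> b) -> <><>(c -> b)):
1. ~(<>(c -> b) -> <><>(c -> b)), 0
2. <>(c -> b), 0
3. ~<><>(c -> b), 0
4. ~<>(c -> b), 0
5. ~(c -> b), 0
6. c, 0
7. ~b, 0
8. c -> b, 1
9. ~<>(c -> b), 1
10. ~(c -> b), 1
11. c, 1
12. ~b, 1
13. b, 1
Accessibility: 0R0, 0R1, 1R0, 1R1
Branch closes: b and ~b both at 1.
Every branch of the negation's tableau closes; the branch above is one of them.

Valid in B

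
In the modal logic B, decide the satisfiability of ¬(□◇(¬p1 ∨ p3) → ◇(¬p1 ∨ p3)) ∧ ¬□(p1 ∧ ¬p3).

Unsatisfiable

1. ¬(□◇(¬p1 ∨ p3) → ◇(¬p1 ∨ p3)) ∧ ¬□(p1 ∧ ¬p3), w0
2. ¬(□◇(¬p1 ∨ p3) → ◇(¬p1 ∨ p3)), w0   [∧-rule on 1]
3. ¬□(p1 ∧ ¬p3), w0   [∧-rule on 1]
4. □◇(¬p1 ∨ p3), w0   [¬→-rule on 2]
5. ¬◇(¬p1 ∨ p3), w0   [¬→-rule on 2]
6. ◇(¬p1 ∨ p3), w0   [□-rule on 4 via w0Rw0]
7. ¬(¬p1 ∨ p3), w0   [¬◇-rule on 5 via w0Rw0]
8. p1, w0   [¬∨-rule on 7]
9. ¬p3, w0   [¬∨-rule on 7]
10. ¬(p1 ∧ ¬p3), w1   [¬□-rule on 3: fresh world w1, w0Rw1]
11. ◇(¬p1 ∨ p3), w1   [□-rule on 4 via w0Rw1]
12. ¬(¬p1 ∨ p3), w1   [¬◇-rule on 5 via w0Rw1]
13. p1, w1   [¬∨-rule on 12]
14. ¬p3, w1   [¬∨-rule on 12]
15. p3, w1   [¬∧-rule on 10 (branches; this branch)]
Accessibility: w0Rw0, w0Rw1, w1Rw0, w1Rw1
Branch closes: p3 and ¬p3 both at w1.
(One branch shown.) All branches close.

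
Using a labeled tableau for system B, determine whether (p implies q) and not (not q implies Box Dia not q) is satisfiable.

1. (p implies q) and not (not q implies Box Dia not q), u
2. p implies q, u
3. not (not q implies Box Dia not q), u
4. not q, u
5. not Box Dia not q, u
6. not p, u
7. not Dia not q, v
8. q, u
Accessibility: uRu, uRv, vRu, vRv
Branch closes: q and not q both at u.
All branches of the tableau close; one closing branch shown above.

Unsatisfiable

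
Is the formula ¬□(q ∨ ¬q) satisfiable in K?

Unsatisfiable (every branch closes)

1. ¬□(q ∨ ¬q), u
2. ¬(q ∨ ¬q), v
3. ¬q, v
4. q, v
Accessibility: uRv
Branch closes: q and ¬q both at v.
All branches of the tableau close; one closing branch shown above.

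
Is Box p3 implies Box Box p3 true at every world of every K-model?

Not valid

Tableau for the negation not (Box p3 implies Box Box p3):
1. not (Box p3 implies Box Box p3), 0
2. Box p3, 0
3. not Box Box p3, 0
4. not Box p3, 1
5. p3, 1
6. not p3, 2
Accessibility: 0R1, 1R2
The negation has an open branch (countermodel exists).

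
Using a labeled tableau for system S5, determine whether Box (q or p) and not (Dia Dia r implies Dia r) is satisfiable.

No, unsatisfiable

1. Box (q or p) and not (Dia Dia r implies Dia r), w0
2. Box (q or p), w0   [and-rule on 1]
3. not (Dia Dia r implies Dia r), w0   [and-rule on 1]
4. Dia Dia r, w0   [neg-implies-rule on 3]
5. not Dia r, w0   [neg-implies-rule on 3]
6. q or p, w0   [Box-rule on 2 via w0Rw0]
7. not r, w0   [neg-Dia-rule on 5 via w0Rw0]
8. p, w0   [or-rule on 6 (branches; this branch)]
9. Dia r, w1   [Dia-rule on 4: fresh world w1, w0Rw1]
10. q or p, w1   [Box-rule on 2 via w0Rw1]
11. not r, w1   [neg-Dia-rule on 5 via w0Rw1]
12. p, w1   [or-rule on 10 (branches; this branch)]
13. r, w2   [Dia-rule on 9: fresh world w2, w1Rw2]
14. q or p, w2   [Box-rule on 2 via w0Rw2]
15. not r, w2   [neg-Dia-rule on 5 via w0Rw2]
Accessibility: w0Rw0, w0Rw1, w0Rw2, w1Rw0, w1Rw1, w1Rw2, w2Rw0, w2Rw1, w2Rw2
Branch closes: r and not r both at w2.
(One branch shown.) All branches close.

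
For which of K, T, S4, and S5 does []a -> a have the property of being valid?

T, S4, S5

T-tableau for the negation ~([]a -> a):
1. ~([]a -> a), 0
2. []a, 0   [~->-rule on 1]
3. ~a, 0   [~->-rule on 1]
4. a, 0   [[]-rule on 2 via 0R0]
Accessibility: 0R0
Branch closes: a and ~a both at 0.
Every branch closes (one shown): valid in T, hence also in S4, S5 (every theorem of T is a theorem of S4 and S5).
K-tableau for the negation ~([]a -> a):
1. ~([]a -> a), 0
2. []a, 0   [~->-rule on 1]
3. ~a, 0   [~->-rule on 1]
Complete open branch: countermodel on a K-frame, so not valid in K.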